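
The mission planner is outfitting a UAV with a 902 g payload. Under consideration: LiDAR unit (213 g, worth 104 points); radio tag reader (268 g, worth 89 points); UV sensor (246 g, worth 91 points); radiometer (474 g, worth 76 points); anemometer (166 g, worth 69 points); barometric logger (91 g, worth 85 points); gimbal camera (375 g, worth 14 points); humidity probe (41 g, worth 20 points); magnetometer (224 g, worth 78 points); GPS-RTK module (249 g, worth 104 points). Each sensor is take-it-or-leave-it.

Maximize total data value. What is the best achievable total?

404

Filling by ratio: LiDAR unit + anemometer + barometric logger + humidity probe + GPS-RTK module for 382, with 142 g left unused.
Replace anemometer with UV sensor: the trade gains 22 net, giving 404 at 840 g.
Next best is LiDAR unit + radio tag reader + barometric logger + humidity probe + GPS-RTK module at 402 (862 g) — short by 2.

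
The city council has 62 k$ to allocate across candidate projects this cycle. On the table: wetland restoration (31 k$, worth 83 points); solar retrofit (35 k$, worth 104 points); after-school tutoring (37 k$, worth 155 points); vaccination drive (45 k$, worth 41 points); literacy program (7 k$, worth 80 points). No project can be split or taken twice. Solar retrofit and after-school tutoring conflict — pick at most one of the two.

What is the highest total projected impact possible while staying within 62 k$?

235

By projected impact per k$: literacy program 11.43, after-school tutoring 4.19, solar retrofit 2.97, wetland restoration 2.68 lead.
Best packing: after-school tutoring + literacy program — 44 k$, 235 total.
Runner-up solar retrofit + literacy program tops out at 184.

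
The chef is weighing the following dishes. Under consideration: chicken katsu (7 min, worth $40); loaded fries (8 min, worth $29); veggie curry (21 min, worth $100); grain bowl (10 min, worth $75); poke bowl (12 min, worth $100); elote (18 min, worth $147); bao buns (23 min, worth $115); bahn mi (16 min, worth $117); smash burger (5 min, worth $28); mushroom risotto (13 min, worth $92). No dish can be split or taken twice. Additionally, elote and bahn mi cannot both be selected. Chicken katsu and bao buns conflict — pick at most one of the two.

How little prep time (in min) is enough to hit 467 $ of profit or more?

65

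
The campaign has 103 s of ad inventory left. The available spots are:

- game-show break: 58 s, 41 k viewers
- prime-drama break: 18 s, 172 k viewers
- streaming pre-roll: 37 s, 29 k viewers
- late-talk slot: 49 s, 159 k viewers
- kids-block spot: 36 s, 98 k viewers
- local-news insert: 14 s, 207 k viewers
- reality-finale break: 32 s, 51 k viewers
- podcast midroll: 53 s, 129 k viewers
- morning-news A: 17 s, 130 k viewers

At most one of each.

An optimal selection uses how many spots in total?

4

Optimal total is 668.
prime-drama break + late-talk slot + local-news insert + morning-news A hits 668 at 98 s.
All optima have 4 spots.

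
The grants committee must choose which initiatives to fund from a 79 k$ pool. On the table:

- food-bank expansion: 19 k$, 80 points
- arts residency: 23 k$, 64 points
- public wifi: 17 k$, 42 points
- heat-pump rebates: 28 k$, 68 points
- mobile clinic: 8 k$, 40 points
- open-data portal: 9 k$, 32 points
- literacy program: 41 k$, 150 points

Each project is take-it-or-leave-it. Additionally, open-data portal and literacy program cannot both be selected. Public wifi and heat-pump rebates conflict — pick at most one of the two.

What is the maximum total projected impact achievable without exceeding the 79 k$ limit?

272

Taking food-bank expansion + public wifi + literacy program: 77 k$ used, 272 in projected impact.
No other feasible combination exceeds 272.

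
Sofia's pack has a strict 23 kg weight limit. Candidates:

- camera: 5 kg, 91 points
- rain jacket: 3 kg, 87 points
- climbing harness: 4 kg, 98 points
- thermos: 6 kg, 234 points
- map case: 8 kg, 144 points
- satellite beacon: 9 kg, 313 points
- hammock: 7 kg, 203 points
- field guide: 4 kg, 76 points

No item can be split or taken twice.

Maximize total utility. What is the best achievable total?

A density-first pass picks rain jacket + climbing harness + thermos + satellite beacon — 732 at 22 kg.
The 7 kg tied up in rain jacket and climbing harness is better spent on hammock — total rises to 750 (22 kg).
The spare 1 kg is too small for any remaining item, and no exchange beats 750.

750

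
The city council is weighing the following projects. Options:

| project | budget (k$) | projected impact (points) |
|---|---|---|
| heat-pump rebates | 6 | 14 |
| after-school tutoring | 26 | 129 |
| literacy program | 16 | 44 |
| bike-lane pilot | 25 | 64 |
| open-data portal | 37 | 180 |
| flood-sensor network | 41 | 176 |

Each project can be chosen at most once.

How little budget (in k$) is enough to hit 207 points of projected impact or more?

53

Look for the lowest-budget combination reaching 207.
literacy program + open-data portal: 224 projected impact at 53 k$.
No combination under 53 k$ hits 207.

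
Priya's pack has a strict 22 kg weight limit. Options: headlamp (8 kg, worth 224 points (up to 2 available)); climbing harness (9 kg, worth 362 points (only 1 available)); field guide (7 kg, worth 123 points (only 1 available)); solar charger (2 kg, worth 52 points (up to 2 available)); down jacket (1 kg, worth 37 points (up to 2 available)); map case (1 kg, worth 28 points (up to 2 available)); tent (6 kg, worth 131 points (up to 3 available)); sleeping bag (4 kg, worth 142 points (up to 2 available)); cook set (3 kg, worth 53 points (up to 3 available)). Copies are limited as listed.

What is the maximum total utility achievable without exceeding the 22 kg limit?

Filling by ratio: climbing harness + 2×down jacket + 2×map case + 2×sleeping bag for 776, with 1 kg left unused.
Replace map case with solar charger: the trade gains 24 net, giving 800 at 22 kg.
Every other selection either busts 22 kg or exceeds an availability limit or fails to beat 800.

800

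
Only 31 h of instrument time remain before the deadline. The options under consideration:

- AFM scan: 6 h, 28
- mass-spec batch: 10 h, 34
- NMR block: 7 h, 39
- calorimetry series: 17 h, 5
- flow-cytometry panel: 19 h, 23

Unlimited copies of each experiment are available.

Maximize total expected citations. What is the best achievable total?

156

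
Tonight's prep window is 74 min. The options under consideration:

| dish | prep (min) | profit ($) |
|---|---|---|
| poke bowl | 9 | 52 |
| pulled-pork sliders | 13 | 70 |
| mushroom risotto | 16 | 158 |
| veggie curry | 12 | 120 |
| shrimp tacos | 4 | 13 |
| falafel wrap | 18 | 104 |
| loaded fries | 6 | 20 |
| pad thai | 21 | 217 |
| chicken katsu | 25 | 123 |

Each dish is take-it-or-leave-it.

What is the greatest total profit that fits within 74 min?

619

A density-first pass picks poke bowl + pulled-pork sliders + mushroom risotto + veggie curry + pad thai — 617 at 71 min.
Dropping poke bowl and pulled-pork sliders frees 22 min; slotting in falafel wrap + loaded fries (24 min) lifts the total to 619 at 73 min.
The closest alternative, mushroom risotto + veggie curry + pad thai + chicken katsu, reaches only 618.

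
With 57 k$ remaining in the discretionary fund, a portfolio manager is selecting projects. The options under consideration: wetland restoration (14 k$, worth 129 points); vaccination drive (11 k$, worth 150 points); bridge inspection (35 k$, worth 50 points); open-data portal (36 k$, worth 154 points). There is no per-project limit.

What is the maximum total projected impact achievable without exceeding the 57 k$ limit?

5×vaccination drive uses 55 of the 57 k$ and totals 750.

750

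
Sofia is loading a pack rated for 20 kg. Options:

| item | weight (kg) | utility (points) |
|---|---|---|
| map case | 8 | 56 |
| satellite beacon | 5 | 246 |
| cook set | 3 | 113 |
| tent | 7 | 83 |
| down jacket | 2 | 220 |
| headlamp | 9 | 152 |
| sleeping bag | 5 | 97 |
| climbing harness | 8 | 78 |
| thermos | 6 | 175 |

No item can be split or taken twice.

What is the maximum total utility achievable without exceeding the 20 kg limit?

Best packing: satellite beacon + cook set + down jacket + thermos — 16 kg, 754 total.

754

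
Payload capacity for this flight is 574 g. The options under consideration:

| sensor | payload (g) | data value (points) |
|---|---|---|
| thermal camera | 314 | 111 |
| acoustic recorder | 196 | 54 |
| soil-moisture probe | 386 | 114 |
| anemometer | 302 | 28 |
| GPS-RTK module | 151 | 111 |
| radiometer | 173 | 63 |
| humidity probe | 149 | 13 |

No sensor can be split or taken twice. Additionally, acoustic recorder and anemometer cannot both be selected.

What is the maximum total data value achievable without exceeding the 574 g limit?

228

Taking acoustic recorder + GPS-RTK module + radiometer: 520 g used, 228 in data value.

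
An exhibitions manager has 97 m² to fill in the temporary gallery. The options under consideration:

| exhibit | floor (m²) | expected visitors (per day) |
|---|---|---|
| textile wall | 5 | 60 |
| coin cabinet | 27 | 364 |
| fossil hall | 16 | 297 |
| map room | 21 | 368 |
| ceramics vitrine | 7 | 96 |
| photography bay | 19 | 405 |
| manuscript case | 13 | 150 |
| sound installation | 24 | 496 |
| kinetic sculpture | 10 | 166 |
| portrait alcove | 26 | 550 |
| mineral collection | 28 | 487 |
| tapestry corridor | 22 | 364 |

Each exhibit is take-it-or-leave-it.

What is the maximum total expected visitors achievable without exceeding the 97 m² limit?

By expected visitors per m²: photography bay 21.32, portrait alcove 21.15, sound installation 20.67, fossil hall 18.56 lead.
The ratio heuristic lands on fossil hall + photography bay + sound installation + kinetic sculpture + portrait alcove (1914) but leaves 2 m² idle.
The 26 m² tied up in fossil hall and kinetic sculpture is better spent on mineral collection — total rises to 1938 (97 m²).
Runner-up map room + ceramics vitrine + photography bay + sound installation + portrait alcove tops out at 1915.

1938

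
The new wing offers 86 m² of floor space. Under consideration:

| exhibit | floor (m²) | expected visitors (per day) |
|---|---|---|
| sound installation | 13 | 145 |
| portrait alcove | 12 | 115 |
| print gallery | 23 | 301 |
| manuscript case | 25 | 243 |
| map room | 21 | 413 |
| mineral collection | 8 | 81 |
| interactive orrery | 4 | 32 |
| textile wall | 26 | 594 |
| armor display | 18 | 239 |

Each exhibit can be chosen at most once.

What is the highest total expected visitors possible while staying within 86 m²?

1472

The ratio ordering already packs tightly: sound installation + map room + mineral collection + textile wall + armor display, 86 m², 1472.
The closest alternative, portrait alcove + print gallery + map room + interactive orrery + textile wall, reaches only 1455.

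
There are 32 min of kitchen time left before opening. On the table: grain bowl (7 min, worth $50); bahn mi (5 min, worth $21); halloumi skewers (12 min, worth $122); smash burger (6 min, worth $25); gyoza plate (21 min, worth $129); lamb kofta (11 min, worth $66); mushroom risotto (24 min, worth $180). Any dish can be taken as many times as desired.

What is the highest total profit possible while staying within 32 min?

Taking grain bowl + 2×halloumi skewers: 31 min used, 294 in profit.

294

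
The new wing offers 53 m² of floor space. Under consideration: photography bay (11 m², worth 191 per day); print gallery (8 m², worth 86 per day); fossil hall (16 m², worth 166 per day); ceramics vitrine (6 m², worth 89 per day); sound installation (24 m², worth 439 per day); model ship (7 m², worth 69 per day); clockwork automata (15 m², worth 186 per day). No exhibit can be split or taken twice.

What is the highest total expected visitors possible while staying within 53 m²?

816

Ranking by ratio (expected visitors/m²): sound installation 18.29, photography bay 17.36, ceramics vitrine 14.83.
The ratio heuristic lands on photography bay + print gallery + ceramics vitrine + sound installation (805) but leaves 4 m² idle.
Replace print gallery and ceramics vitrine with clockwork automata: the trade gains 11 net, giving 816 at 50 m².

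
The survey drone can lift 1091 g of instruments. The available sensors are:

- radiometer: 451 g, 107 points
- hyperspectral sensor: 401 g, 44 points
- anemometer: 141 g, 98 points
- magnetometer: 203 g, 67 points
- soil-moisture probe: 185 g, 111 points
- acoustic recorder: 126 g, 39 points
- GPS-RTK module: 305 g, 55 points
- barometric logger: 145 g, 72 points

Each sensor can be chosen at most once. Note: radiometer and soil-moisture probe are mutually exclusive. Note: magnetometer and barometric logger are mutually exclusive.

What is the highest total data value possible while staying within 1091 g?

Ranking by ratio (data value/g): anemometer 0.70, soil-moisture probe 0.60, barometric logger 0.50.
Taking anemometer + soil-moisture probe + acoustic recorder + GPS-RTK module + barometric logger: 902 g used, 375 in data value.

375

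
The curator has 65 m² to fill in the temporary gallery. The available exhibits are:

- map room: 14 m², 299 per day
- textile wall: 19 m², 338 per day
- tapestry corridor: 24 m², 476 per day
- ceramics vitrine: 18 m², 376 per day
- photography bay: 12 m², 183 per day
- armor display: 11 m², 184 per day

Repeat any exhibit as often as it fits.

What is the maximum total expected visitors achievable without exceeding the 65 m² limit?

1350

By expected visitors per m²: map room 21.36, ceramics vitrine 20.89, tapestry corridor 19.83, textile wall 17.79 lead.
The ratio heuristic lands on 4×map room (1196) but leaves 9 m² idle.
Dropping 2×map room frees 28 m²; slotting in 2×ceramics vitrine (36 m²) lifts the total to 1350 at 64 m².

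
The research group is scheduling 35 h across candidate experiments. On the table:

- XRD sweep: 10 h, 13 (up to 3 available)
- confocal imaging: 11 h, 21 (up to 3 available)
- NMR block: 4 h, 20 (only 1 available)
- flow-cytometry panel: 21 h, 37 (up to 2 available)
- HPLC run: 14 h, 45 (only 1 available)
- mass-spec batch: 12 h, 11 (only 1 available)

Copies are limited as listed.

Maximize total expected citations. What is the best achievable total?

86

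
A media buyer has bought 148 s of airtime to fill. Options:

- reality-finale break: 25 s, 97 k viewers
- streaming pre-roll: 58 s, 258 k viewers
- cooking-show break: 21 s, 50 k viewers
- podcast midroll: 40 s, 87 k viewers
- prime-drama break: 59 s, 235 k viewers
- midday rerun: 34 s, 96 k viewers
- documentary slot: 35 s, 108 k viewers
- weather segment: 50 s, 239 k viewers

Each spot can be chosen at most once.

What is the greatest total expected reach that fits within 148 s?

Greedy by ratio would take reality-finale break + streaming pre-roll + weather segment: 133 s used, total 594.
Replace reality-finale break with documentary slot: the trade gains 11 net, giving 605 at 143 s.
Next best is reality-finale break + streaming pre-roll + weather segment at 594 (133 s) — short by 11.

605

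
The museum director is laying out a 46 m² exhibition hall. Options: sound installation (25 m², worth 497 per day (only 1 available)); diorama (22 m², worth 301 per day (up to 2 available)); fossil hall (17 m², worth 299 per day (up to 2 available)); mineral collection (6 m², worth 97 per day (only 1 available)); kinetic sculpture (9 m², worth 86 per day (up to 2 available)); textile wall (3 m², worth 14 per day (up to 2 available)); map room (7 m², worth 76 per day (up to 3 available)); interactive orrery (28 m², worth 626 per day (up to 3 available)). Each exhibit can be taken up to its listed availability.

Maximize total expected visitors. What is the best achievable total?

The ratio ordering already packs tightly: fossil hall + interactive orrery, 45 m², 925.
Nothing else within 46 m² beats 925.

925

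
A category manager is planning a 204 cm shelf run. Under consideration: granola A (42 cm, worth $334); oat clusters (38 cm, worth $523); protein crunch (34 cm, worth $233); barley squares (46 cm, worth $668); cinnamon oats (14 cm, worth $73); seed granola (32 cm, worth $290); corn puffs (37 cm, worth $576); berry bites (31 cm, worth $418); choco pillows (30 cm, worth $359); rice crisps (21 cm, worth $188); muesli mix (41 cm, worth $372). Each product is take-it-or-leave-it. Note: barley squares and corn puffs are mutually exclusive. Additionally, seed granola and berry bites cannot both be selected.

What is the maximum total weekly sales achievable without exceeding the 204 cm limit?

Best packing: oat clusters + corn puffs + berry bites + choco pillows + rice crisps + muesli mix — 198 cm, 2436 total.
Every other selection either busts 204 cm or breaks a pairing rule or fails to beat 2436.

2436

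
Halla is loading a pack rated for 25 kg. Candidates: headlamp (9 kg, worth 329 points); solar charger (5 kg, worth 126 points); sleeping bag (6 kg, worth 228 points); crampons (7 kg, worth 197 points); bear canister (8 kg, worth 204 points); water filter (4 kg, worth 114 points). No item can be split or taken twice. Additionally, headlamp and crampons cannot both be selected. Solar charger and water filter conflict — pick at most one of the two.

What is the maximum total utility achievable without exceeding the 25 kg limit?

Ranking by ratio (utility/kg): sleeping bag 38.00, headlamp 36.56, water filter 28.50.
Headlamp + sleeping bag + bear canister uses 23 of the 25 kg and totals 761.
Runner-up sleeping bag + crampons + bear canister + water filter tops out at 743.

761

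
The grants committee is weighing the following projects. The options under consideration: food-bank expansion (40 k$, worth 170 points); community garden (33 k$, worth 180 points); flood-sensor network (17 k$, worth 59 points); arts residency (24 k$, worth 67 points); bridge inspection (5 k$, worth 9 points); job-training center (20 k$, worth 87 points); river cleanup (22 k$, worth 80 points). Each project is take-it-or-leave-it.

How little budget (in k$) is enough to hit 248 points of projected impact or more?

Look for the lowest-budget combination reaching 248.
community garden + job-training center: 267 projected impact at 53 k$.
Below 53 k$ the best achievable stays under 248.

53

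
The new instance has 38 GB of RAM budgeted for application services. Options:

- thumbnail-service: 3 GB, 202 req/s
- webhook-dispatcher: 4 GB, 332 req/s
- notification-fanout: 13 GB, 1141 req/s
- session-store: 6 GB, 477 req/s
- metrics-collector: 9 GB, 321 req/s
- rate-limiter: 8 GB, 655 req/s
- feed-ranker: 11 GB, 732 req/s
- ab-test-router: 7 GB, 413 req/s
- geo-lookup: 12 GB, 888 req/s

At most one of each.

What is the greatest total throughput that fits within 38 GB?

3040

The ratio heuristic lands on thumbnail-service + webhook-dispatcher + notification-fanout + session-store + rate-limiter (2807) but leaves 4 GB idle.
Replace rate-limiter with geo-lookup: the trade gains 233 net, giving 3040 at 38 GB.
Every other selection either busts 38 GB or fails to beat 3040.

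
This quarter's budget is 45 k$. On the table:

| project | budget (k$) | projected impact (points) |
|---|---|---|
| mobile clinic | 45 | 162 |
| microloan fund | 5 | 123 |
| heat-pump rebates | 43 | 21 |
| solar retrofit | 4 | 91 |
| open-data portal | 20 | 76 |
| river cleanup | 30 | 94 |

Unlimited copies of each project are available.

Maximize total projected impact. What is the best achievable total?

1107

Taking 9×microloan fund: 45 k$ used, 1107 in projected impact.
Every other selection either busts 45 k$ or fails to beat 1107.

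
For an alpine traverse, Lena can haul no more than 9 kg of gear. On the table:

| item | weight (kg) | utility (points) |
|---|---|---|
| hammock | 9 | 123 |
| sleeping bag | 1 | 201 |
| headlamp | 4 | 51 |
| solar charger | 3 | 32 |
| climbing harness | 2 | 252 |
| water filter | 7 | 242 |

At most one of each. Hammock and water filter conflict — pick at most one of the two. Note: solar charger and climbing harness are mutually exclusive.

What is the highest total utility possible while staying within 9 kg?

504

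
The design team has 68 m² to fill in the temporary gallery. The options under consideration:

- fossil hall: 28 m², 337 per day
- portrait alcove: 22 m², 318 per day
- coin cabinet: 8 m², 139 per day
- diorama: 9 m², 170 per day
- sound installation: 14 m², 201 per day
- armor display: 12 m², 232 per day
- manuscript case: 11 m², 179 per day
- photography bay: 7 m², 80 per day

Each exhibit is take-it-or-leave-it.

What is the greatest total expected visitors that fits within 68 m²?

1100

Filling by ratio: portrait alcove + coin cabinet + diorama + armor display + manuscript case for 1038, with 6 m² left unused.
The 8 m² tied up in coin cabinet is better spent on sound installation — total rises to 1100 (68 m²).
Runner-up portrait alcove + coin cabinet + sound installation + armor display + manuscript case tops out at 1069.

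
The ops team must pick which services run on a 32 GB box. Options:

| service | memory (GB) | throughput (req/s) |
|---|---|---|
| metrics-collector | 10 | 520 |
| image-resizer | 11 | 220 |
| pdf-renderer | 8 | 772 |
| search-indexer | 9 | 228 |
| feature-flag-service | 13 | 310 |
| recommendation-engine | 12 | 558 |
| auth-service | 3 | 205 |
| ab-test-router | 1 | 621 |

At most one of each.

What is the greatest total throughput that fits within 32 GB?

2471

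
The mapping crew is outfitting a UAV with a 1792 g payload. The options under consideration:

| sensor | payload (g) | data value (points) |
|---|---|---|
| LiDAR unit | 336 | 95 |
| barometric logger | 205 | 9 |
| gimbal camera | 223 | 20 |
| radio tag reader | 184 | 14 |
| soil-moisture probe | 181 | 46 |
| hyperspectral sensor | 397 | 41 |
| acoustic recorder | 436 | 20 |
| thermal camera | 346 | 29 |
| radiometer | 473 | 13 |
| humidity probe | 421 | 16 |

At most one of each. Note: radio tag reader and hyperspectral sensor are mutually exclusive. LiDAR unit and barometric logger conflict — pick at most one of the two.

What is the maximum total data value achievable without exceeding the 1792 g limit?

231

By data value per g: LiDAR unit 0.28, soil-moisture probe 0.25, hyperspectral sensor 0.10 lead.
LiDAR unit + gimbal camera + soil-moisture probe + hyperspectral sensor + thermal camera uses 1483 of the 1792 g and totals 231.
Every other selection either busts 1792 g or breaks a pairing rule or fails to beat 231.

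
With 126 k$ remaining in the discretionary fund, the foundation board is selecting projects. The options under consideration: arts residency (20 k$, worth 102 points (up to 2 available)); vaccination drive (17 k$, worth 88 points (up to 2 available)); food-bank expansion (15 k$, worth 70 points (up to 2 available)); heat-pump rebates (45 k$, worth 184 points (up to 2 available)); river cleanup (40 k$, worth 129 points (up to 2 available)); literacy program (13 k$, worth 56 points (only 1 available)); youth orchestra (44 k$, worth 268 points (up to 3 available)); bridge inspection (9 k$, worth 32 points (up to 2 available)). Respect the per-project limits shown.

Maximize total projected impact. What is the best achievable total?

726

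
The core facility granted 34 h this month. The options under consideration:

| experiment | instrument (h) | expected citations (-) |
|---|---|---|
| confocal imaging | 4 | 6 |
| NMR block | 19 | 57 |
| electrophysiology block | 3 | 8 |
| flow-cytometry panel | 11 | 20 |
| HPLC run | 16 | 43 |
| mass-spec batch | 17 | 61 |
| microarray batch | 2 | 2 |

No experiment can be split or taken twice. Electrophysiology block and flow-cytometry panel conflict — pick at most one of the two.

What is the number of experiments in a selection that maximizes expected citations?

Optimal total is 104.
For example HPLC run + mass-spec batch achieves it, using 33 h.
Every optimal selection uses 2 experiments.

2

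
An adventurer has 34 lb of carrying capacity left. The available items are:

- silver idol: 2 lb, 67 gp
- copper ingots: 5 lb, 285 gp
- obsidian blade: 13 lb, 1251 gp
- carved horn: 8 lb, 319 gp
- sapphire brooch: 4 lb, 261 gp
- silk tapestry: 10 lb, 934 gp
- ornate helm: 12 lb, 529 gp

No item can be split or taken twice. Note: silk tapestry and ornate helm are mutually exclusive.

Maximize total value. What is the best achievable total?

Density check — obsidian blade 96.23, silk tapestry 93.40, sapphire brooch 65.25 are the best per lb.
The ratio ordering already packs tightly: silver idol + copper ingots + obsidian blade + sapphire brooch + silk tapestry, 34 lb, 2798.
That's the maximum — no feasible swap from here does better than 2798.

2798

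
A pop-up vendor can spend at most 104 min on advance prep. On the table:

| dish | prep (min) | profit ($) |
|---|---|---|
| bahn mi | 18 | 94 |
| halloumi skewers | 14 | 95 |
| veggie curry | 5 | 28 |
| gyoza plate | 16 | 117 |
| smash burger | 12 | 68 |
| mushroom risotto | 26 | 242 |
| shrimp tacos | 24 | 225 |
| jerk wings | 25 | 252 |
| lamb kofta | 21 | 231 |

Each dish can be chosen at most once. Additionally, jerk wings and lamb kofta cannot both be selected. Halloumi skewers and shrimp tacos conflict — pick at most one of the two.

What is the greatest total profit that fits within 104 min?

911

Veggie curry + gyoza plate + smash burger + mushroom risotto + shrimp tacos + lamb kofta uses 104 of the 104 min and totals 911.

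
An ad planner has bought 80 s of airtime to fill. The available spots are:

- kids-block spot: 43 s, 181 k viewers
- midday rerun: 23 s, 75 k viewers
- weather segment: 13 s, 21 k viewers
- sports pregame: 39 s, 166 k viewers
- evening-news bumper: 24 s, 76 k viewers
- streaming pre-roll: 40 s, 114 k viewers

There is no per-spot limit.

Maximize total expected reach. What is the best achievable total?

Ranking by ratio (expected reach/s): sports pregame 4.26, kids-block spot 4.21, midday rerun 3.26.
2×sports pregame uses 78 of the 80 s and totals 332.

332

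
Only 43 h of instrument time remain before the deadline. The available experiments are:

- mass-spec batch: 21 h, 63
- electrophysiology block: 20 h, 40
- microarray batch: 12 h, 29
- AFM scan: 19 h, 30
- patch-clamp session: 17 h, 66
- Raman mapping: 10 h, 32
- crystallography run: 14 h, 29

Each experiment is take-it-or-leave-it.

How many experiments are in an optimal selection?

2

The maximum expected citations within 43 h is 129.
One optimal bundle: mass-spec batch + patch-clamp session (38 h).
Any selection reaching 129 contains exactly 2 experiments.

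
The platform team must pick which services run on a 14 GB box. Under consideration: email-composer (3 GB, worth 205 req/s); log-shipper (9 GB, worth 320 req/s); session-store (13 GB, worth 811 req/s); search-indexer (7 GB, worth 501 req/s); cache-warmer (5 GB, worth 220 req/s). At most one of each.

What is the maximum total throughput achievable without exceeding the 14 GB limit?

811

The ratio heuristic lands on email-composer + search-indexer (706) but leaves 4 GB idle.
Replace email-composer and search-indexer with session-store: the trade gains 105 net, giving 811 at 13 GB.
An exhaustive check of the 32 subsets confirms 811.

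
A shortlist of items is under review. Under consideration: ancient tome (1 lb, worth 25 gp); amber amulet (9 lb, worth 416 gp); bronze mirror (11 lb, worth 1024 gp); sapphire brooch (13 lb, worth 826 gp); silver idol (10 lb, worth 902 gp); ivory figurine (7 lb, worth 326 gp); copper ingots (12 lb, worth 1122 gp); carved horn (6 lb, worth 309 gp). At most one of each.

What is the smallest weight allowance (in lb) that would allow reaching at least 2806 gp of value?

33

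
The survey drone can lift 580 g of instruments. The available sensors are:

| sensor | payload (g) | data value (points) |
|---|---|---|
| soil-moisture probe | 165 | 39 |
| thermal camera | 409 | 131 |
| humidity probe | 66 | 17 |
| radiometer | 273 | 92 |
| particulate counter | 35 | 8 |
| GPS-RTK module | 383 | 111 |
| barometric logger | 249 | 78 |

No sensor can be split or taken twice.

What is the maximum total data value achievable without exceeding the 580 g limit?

178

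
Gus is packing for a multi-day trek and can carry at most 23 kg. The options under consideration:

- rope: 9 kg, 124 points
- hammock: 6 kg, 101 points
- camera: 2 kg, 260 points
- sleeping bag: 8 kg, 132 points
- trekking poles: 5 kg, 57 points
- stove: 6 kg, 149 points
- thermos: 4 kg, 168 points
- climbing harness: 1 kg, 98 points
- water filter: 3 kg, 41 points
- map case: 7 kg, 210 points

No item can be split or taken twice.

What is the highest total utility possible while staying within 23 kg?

926

By utility per kg: camera 130.00, climbing harness 98.00, thermos 42.00, map case 30.00 lead.
Best packing: camera + stove + thermos + climbing harness + water filter + map case — 23 kg, 926 total.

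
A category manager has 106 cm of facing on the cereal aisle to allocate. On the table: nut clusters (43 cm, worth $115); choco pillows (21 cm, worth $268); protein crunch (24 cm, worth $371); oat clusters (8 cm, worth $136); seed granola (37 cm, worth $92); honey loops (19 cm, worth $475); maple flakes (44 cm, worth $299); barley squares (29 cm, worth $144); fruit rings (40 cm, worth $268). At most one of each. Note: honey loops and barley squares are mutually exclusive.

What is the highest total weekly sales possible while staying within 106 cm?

By weekly sales per cm: honey loops 25.00, oat clusters 17.00, protein crunch 15.46 lead.
Best packing: choco pillows + protein crunch + honey loops + fruit rings — 104 cm, 1382 total.

1382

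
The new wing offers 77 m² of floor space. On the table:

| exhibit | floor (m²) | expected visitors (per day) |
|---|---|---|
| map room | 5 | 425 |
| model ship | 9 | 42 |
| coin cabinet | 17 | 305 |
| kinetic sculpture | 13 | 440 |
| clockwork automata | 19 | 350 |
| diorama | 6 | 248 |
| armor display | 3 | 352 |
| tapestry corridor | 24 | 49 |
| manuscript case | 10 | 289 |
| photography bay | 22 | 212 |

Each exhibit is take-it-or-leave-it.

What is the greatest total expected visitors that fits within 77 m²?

Density check — armor display 117.33, map room 85.00, diorama 41.33 are the best per m².
Best packing: map room + coin cabinet + kinetic sculpture + clockwork automata + diorama + armor display + manuscript case — 73 m², 2409 total.
The closest alternative, map room + coin cabinet + kinetic sculpture + diorama + armor display + manuscript case + photography bay, reaches only 2271.

2409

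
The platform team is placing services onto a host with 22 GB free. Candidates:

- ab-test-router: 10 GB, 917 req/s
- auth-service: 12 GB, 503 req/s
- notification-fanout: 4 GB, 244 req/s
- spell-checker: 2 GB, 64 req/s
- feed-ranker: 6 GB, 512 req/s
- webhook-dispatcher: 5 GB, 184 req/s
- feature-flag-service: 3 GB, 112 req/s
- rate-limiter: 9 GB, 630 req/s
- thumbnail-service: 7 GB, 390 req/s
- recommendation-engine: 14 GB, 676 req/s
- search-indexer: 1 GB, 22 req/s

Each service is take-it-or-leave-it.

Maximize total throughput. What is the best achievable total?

By throughput per GB: ab-test-router 91.70, feed-ranker 85.33, rate-limiter 70.00 lead.
The ratio ordering already packs tightly: ab-test-router + notification-fanout + spell-checker + feed-ranker, 22 GB, 1737.
Runner-up ab-test-router + notification-fanout + feed-ranker + search-indexer tops out at 1695.

1737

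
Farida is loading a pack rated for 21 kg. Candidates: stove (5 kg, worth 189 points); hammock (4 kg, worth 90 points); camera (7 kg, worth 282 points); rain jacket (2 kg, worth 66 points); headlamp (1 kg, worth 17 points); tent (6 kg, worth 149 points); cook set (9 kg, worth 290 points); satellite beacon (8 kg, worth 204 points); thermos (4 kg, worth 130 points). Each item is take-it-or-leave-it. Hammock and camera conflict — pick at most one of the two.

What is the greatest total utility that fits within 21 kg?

761

By utility per kg: camera 40.29, stove 37.80, rain jacket 33.00, thermos 32.50 lead.
A density-first pass picks stove + camera + rain jacket + headlamp + thermos — 684 at 19 kg.
Replace rain jacket and headlamp and thermos with cook set: the trade gains 77 net, giving 761 at 21 kg.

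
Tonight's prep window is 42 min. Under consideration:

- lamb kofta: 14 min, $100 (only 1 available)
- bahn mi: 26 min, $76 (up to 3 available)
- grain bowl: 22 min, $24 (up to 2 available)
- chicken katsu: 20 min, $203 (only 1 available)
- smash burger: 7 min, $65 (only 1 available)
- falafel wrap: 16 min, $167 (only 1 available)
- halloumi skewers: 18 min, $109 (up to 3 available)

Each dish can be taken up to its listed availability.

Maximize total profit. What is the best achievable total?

By profit per min: falafel wrap 10.44, chicken katsu 10.15, smash burger 9.29 lead.
Best packing: chicken katsu + falafel wrap — 36 min, 370 total.
Every other selection either busts 42 min or exceeds an availability limit or fails to beat 370.

370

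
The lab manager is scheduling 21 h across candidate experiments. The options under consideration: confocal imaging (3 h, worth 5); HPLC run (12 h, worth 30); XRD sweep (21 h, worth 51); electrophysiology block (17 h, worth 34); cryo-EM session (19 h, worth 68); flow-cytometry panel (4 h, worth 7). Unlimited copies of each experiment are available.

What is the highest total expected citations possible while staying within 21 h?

68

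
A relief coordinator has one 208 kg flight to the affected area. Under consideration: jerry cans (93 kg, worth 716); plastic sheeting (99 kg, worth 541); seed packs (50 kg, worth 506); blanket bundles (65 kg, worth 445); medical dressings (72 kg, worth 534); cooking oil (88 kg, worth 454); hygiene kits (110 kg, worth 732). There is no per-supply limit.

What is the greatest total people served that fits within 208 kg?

2024

Best packing: 4×seed packs — 200 kg, 2024 total.
Nothing else within 208 kg beats 2024.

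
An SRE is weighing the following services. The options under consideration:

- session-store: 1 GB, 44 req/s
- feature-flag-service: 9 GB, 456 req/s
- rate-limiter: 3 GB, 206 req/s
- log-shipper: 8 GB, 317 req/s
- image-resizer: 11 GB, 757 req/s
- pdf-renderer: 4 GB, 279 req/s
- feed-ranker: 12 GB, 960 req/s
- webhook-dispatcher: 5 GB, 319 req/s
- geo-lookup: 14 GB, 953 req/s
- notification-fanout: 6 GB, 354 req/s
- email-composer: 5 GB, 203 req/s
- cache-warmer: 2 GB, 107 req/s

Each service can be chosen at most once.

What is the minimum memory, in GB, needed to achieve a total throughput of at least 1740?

Look for the lowest-memory combination reaching 1740.
Taking session-store + image-resizer + feed-ranker gives 1761 (≥ 1740) for 24 GB.
Any bundle with less than 24 GB falls short of 1740.

24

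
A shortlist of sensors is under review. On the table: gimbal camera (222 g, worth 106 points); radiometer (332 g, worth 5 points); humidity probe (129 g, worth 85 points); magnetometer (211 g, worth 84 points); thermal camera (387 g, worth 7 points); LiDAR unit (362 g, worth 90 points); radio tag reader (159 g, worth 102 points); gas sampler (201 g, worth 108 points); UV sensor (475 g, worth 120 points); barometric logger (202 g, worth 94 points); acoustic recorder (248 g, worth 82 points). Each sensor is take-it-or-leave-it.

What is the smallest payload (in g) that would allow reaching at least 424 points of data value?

902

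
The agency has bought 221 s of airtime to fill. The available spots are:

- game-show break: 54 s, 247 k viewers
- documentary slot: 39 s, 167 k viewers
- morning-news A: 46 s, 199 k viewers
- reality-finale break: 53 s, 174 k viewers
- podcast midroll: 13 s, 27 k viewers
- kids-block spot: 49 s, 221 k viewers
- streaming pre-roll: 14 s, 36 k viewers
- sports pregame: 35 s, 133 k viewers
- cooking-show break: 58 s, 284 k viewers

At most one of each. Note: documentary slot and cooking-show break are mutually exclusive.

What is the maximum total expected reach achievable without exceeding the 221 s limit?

Game-show break + morning-news A + kids-block spot + streaming pre-roll + cooking-show break uses 221 of the 221 s and totals 987.

987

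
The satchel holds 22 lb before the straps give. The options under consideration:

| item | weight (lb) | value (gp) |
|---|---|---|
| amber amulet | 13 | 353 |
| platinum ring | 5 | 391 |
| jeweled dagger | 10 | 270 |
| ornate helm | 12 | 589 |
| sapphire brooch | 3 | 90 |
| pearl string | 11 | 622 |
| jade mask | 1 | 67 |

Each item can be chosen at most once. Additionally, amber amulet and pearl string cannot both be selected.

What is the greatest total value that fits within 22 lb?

By value per lb: platinum ring 78.20, jade mask 67.00, pearl string 56.55 lead.
The ratio ordering already packs tightly: platinum ring + sapphire brooch + pearl string + jade mask, 20 lb, 1170.

1170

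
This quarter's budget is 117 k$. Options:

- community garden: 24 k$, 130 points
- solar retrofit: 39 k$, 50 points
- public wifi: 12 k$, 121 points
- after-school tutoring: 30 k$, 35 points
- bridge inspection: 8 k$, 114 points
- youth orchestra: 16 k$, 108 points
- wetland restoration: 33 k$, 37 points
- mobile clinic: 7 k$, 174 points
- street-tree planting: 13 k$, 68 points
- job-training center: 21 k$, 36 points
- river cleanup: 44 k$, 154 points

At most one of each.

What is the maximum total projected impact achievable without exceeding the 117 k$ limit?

801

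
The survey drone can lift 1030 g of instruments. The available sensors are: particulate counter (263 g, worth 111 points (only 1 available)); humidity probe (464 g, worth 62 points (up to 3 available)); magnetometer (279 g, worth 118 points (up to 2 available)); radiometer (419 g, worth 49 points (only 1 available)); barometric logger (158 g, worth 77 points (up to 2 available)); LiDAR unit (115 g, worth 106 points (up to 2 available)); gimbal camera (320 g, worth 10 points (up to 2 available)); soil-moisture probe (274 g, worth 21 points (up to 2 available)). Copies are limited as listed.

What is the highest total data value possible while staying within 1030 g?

Density check — LiDAR unit 0.92, barometric logger 0.49, magnetometer 0.42 are the best per g.
A density-first pass picks magnetometer + 2×barometric logger + 2×LiDAR unit — 484 at 825 g.
The 158 g tied up in barometric logger is better spent on magnetometer — total rises to 525 (946 g).
No other feasible combination exceeds 525.

525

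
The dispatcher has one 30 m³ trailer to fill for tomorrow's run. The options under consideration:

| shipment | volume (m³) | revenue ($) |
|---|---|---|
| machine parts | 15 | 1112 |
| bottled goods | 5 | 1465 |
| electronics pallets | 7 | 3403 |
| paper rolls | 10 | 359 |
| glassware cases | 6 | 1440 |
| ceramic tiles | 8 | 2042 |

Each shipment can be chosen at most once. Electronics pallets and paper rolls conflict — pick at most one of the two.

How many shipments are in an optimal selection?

4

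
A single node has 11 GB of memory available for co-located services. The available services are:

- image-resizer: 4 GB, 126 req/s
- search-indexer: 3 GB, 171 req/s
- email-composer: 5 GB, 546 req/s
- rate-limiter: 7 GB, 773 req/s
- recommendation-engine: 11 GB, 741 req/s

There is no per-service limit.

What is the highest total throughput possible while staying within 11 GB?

A density-first pass picks search-indexer + rate-limiter — 944 at 10 GB.
Replace search-indexer and rate-limiter with 2×email-composer: the trade gains 148 net, giving 1092 at 10 GB.
No other feasible combination exceeds 1092.

1092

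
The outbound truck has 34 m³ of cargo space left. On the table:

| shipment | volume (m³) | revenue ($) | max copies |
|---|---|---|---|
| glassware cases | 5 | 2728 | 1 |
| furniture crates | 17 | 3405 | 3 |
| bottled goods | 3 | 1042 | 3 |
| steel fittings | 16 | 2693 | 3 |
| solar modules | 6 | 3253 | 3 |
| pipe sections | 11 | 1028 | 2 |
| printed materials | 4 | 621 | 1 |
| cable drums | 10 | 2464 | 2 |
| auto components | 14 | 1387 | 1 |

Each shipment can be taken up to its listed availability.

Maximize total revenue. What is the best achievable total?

15613

Glassware cases + 3×bottled goods + 3×solar modules uses 32 of the 34 m³ and totals 15613.
Nothing else within 34 m³ beats 15613.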